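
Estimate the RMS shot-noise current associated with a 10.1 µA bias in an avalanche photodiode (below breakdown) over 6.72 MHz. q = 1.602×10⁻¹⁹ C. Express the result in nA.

4.66 nA

I_n = √(2qI·B)
2qI·B = 2 × 1.602×10⁻¹⁹ × 1.01×10⁻⁵ × 6.72×10⁶ = 2.17×10⁻¹⁷ A²
I_n = √(2.17×10⁻¹⁷) = 4.66×10⁻⁹ A = 4.66 nA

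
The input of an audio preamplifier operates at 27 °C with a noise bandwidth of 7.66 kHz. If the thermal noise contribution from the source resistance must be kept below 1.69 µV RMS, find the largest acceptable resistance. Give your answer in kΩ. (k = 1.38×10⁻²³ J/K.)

22.5 kΩ

T = 27 °C + 273.15 = 300.15 K
Johnson–Nyquist: V_n = √(4kTRB) ⇒ R = V_n² / (4kTB)
4kTB = 4 × 1.38×10⁻²³ × 300.15 × 7.66×10³ = 1.27×10⁻¹⁶
R = (1.69×10⁻⁶)² / 1.27×10⁻¹⁶ = 2.25×10⁴ Ω = 22.5 kΩ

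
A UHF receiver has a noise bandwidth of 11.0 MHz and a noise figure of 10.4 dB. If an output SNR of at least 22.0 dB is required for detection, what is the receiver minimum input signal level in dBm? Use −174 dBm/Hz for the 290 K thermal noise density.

Sensitivity = −174 + 10 log₁₀(B) + NF + SNR_min
= −174 + 70.41 + 10.4 + 22.0
= −71.19 dBm → −71.2 dBm

−71.2 dBm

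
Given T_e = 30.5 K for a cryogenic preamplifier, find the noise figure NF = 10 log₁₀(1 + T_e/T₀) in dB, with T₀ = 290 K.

0.434 dB

F = 1 + T_e/T₀ = 1 + 30.5/290 = 1.10517
NF = 10 log₁₀(1.10517) = 0.434 dB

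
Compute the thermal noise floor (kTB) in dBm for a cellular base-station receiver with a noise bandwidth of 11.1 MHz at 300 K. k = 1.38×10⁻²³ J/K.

P_n = kTB = 1.38×10⁻²³ × 300 × 1.11×10⁷ = 4.60×10⁻¹⁴ W
In dBm: 10 log₁₀(4.60×10⁻¹⁴ / 10⁻³) = −103.4 dBm

−103.4 dBm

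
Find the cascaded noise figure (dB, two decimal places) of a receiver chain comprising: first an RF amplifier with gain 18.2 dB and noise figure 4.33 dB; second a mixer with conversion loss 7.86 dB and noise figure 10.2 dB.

4.55 dB

Convert to linear (a loss of L dB is a gain of −L dB): F_i = 10^(NF_i/10), G_i = 10^(G_i,dB/10)
  Stage 1: F_1 = 10^(4.33/10) = 2.710, G_1 = 10^(18.2/10) = 66.07
  Stage 2: F_2 = 10^(10.2/10) = 10.47, G_2 = 10^(−7.86/10) = 0.1637
Friis cascade:
  F = 2.710 + (10.47 − 1)/66.07 = 2.854
NF = 10 log₁₀(2.854) = 4.55 dB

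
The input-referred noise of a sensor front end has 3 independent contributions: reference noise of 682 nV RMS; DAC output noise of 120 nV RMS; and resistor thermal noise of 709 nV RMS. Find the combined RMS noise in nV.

991 nV

Uncorrelated sources add in power (mean-square): V_tot = √(ΣV_i²)
V_tot = √[(6.82×10⁻⁷)² + (1.20×10⁻⁷)² + (7.09×10⁻⁷)²] = 9.91×10⁻⁷ V = 991 nV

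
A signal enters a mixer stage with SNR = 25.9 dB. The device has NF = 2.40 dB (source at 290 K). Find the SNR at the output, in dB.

By definition F = SNR_in/SNR_out, so in dB: SNR_out = SNR_in − NF
SNR_out = 25.9 − 2.40 = 23.50 dB

23.50 dB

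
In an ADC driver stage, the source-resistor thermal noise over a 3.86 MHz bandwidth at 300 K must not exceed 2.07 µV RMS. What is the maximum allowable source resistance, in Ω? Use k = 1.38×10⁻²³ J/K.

67.0 Ω

Johnson–Nyquist: V_n = √(4kTRB) ⇒ R = V_n² / (4kTB)
4kTB = 4 × 1.38×10⁻²³ × 300 × 3.86×10⁶ = 6.39×10⁻¹⁴
R = (2.07×10⁻⁶)² / 6.39×10⁻¹⁴ = 6.70×10¹ Ω = 67.0 Ω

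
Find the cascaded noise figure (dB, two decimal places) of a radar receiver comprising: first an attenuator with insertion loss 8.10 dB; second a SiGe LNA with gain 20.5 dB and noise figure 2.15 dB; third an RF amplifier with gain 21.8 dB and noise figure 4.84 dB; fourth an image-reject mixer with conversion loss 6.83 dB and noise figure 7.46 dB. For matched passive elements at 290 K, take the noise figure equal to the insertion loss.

10.30 dB

Convert to linear (a loss of L dB is a gain of −L dB): F_i = 10^(NF_i/10), G_i = 10^(G_i,dB/10)
  Stage 1: F_1 = 10^(8.10/10) = 6.457, G_1 = 10^(−8.10/10) = 0.1549
  Stage 2: F_2 = 10^(2.15/10) = 1.641, G_2 = 10^(20.5/10) = 112.2
  Stage 3: F_3 = 10^(4.84/10) = 3.048, G_3 = 10^(21.8/10) = 151.4
  Stage 4: F_4 = 10^(7.46/10) = 5.572, G_4 = 10^(−6.83/10) = 0.2075
Friis cascade:
  F = 6.457 + (1.641 − 1)/0.1549 + (3.048 − 1)/17.38 + (5.572 − 1)/2630 = 10.71
NF = 10 log₁₀(10.71) = 10.30 dB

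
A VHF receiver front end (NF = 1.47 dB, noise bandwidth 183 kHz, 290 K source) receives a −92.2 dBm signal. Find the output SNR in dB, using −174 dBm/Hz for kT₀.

27.7 dB

Noise floor: N = −174 + 10 log₁₀(B) + NF
10 log₁₀(1.83×10⁵) = 52.62 dB
N = −174 + 52.62 + 1.47 = −119.91 dBm
SNR = P_sig − N = −92.2 − (−119.91) = 27.71 dB → 27.7 dB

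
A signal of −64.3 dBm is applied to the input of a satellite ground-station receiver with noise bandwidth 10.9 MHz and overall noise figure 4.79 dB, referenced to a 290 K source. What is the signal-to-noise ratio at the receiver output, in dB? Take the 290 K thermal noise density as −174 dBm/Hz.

Noise floor: N = −174 + 10 log₁₀(B) + NF
10 log₁₀(1.09×10⁷) = 70.37 dB
N = −174 + 70.37 + 4.79 = −98.84 dBm
SNR = P_sig − N = −64.3 − (−98.84) = 34.54 dB → 34.5 dB

34.5 dB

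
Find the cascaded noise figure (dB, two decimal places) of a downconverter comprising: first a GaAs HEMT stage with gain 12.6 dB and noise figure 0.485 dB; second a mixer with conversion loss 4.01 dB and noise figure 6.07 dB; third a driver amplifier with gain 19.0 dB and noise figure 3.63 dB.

Convert to linear (a loss of L dB is a gain of −L dB): F_i = 10^(NF_i/10), G_i = 10^(G_i,dB/10)
  Stage 1: F_1 = 10^(0.485/10) = 1.118, G_1 = 10^(12.6/10) = 18.20
  Stage 2: F_2 = 10^(6.07/10) = 4.046, G_2 = 10^(−4.01/10) = 0.3972
  Stage 3: F_3 = 10^(3.63/10) = 2.307, G_3 = 10^(19.0/10) = 79.43
Friis cascade:
  F = 1.118 + (4.046 − 1)/18.20 + (2.307 − 1)/7.228 = 1.466
NF = 10 log₁₀(1.466) = 1.66 dB

1.66 dB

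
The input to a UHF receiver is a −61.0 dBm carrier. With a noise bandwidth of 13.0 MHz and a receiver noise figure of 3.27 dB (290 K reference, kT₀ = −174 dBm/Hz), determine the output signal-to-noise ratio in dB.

38.6 dB

Noise floor: N = −174 + 10 log₁₀(B) + NF
10 log₁₀(1.30×10⁷) = 71.14 dB
N = −174 + 71.14 + 3.27 = −99.59 dBm
SNR = P_sig − N = −61.0 − (−99.59) = 38.59 dB → 38.6 dB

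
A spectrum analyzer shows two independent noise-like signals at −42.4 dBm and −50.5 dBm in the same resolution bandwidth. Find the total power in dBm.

Convert to linear, add, convert back:
P₁ = 5.75×10⁻⁸ W, P₂ = 8.91×10⁻⁹ W
P_tot = 6.65×10⁻⁸ W → 10 log₁₀(P_tot / 10⁻³) = −41.8 dBm

−41.8 dBm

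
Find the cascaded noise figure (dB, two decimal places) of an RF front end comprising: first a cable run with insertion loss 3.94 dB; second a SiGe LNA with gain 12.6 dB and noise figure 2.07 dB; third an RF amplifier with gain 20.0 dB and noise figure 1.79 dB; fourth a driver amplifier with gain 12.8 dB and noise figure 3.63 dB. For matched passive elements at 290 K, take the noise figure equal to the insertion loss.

6.09 dB

Convert to linear (a loss of L dB is a gain of −L dB): F_i = 10^(NF_i/10), G_i = 10^(G_i,dB/10)
  Stage 1: F_1 = 10^(3.94/10) = 2.477, G_1 = 10^(−3.94/10) = 0.4036
  Stage 2: F_2 = 10^(2.07/10) = 1.611, G_2 = 10^(12.6/10) = 18.20
  Stage 3: F_3 = 10^(1.79/10) = 1.510, G_3 = 10^(20.0/10) = 100.0
  Stage 4: F_4 = 10^(3.63/10) = 2.307, G_4 = 10^(12.8/10) = 19.05
Friis cascade:
  F = 2.477 + (1.611 − 1)/0.4036 + (1.510 − 1)/7.345 + (2.307 − 1)/734.5 = 4.061
NF = 10 log₁₀(4.061) = 6.09 dB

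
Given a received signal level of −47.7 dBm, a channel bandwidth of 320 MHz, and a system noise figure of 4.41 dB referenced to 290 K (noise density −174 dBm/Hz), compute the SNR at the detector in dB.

Noise floor: N = −174 + 10 log₁₀(B) + NF
10 log₁₀(3.20×10⁸) = 85.05 dB
N = −174 + 85.05 + 4.41 = −84.54 dBm
SNR = P_sig − N = −47.7 − (−84.54) = 36.84 dB → 36.8 dB

36.8 dB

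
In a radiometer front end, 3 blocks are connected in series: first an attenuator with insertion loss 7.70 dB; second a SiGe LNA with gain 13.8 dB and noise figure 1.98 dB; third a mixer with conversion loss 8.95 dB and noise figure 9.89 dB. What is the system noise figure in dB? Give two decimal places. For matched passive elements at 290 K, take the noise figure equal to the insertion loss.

10.58 dB

Convert to linear (a loss of L dB is a gain of −L dB): F_i = 10^(NF_i/10), G_i = 10^(G_i,dB/10)
  Stage 1: F_1 = 10^(7.70/10) = 5.888, G_1 = 10^(−7.70/10) = 0.1698
  Stage 2: F_2 = 10^(1.98/10) = 1.578, G_2 = 10^(13.8/10) = 23.99
  Stage 3: F_3 = 10^(9.89/10) = 9.750, G_3 = 10^(−8.95/10) = 0.1274
Friis cascade:
  F = 5.888 + (1.578 − 1)/0.1698 + (9.750 − 1)/4.074 = 11.44
NF = 10 log₁₀(11.44) = 10.58 dB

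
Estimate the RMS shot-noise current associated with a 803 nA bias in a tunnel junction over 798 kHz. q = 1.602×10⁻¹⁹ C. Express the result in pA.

I_n = √(2qI·B)
2qI·B = 2 × 1.602×10⁻¹⁹ × 8.03×10⁻⁷ × 7.98×10⁵ = 2.05×10⁻¹⁹ A²
I_n = √(2.05×10⁻¹⁹) = 4.53×10⁻¹⁰ A = 453 pA

453 pA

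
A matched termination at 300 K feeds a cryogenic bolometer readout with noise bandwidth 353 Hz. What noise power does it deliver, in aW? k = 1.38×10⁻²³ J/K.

1.46 aW

P_n = kTB = 1.38×10⁻²³ × 300 × 3.53×10² = 1.46×10⁻¹⁸ W = 1.46 aW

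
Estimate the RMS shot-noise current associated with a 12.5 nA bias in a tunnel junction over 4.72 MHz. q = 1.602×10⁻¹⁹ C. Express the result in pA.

I_n = √(2qI·B)
2qI·B = 2 × 1.602×10⁻¹⁹ × 1.25×10⁻⁸ × 4.72×10⁶ = 1.89×10⁻²⁰ A²
I_n = √(1.89×10⁻²⁰) = 1.37×10⁻¹⁰ A = 137 pA

137 pA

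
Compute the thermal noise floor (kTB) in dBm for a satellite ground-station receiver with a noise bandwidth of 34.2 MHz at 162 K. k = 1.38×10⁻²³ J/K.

−101.2 dBm

P_n = kTB = 1.38×10⁻²³ × 162 × 3.42×10⁷ = 7.65×10⁻¹⁴ W
In dBm: 10 log₁₀(7.65×10⁻¹⁴ / 10⁻³) = −101.2 dBm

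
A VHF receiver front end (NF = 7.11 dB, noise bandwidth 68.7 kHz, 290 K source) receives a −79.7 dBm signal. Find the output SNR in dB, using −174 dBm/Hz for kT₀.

Noise floor: N = −174 + 10 log₁₀(B) + NF
10 log₁₀(6.87×10⁴) = 48.37 dB
N = −174 + 48.37 + 7.11 = −118.52 dBm
SNR = P_sig − N = −79.7 − (−118.52) = 38.82 dB → 38.8 dB

38.8 dB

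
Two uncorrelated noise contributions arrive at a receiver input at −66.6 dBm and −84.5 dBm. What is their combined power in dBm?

Convert to linear, add, convert back:
P₁ = 2.19×10⁻¹⁰ W, P₂ = 3.55×10⁻¹² W
P_tot = 2.22×10⁻¹⁰ W → 10 log₁₀(P_tot / 10⁻³) = −66.5 dBm

−66.5 dBm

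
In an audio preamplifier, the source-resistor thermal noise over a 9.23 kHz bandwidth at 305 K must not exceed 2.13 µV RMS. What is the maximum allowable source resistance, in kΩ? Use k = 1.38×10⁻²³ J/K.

29.2 kΩ

Johnson–Nyquist: V_n = √(4kTRB) ⇒ R = V_n² / (4kTB)
4kTB = 4 × 1.38×10⁻²³ × 305 × 9.23×10³ = 1.55×10⁻¹⁶
R = (2.13×10⁻⁶)² / 1.55×10⁻¹⁶ = 2.92×10⁴ Ω = 29.2 kΩ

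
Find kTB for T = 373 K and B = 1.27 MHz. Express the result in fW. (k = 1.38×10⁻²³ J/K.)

P_n = kTB = 1.38×10⁻²³ × 373 × 1.27×10⁶ = 6.54×10⁻¹⁵ W = 6.54 fW

6.54 fW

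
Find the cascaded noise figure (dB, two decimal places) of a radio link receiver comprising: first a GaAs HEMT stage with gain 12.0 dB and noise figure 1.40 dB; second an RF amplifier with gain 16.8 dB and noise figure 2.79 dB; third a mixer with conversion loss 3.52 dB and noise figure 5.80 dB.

Convert to linear (a loss of L dB is a gain of −L dB): F_i = 10^(NF_i/10), G_i = 10^(G_i,dB/10)
  Stage 1: F_1 = 10^(1.40/10) = 1.380, G_1 = 10^(12.0/10) = 15.85
  Stage 2: F_2 = 10^(2.79/10) = 1.901, G_2 = 10^(16.8/10) = 47.86
  Stage 3: F_3 = 10^(5.80/10) = 3.802, G_3 = 10^(−3.52/10) = 0.4446
Friis cascade:
  F = 1.380 + (1.901 − 1)/15.85 + (3.802 − 1)/758.6 = 1.441
NF = 10 log₁₀(1.441) = 1.59 dB

1.59 dB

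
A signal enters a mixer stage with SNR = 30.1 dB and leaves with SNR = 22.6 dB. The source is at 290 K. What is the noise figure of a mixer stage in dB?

NF (dB) = SNR_in(dB) − SNR_out(dB) when the source is at T₀
NF = 30.1 − 22.6 = 7.5 dB

7.5 dB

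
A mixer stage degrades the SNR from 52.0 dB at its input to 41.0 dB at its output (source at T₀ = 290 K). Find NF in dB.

NF (dB) = SNR_in(dB) − SNR_out(dB) when the source is at T₀
NF = 52.0 − 41.0 = 11.0 dB

11.0 dB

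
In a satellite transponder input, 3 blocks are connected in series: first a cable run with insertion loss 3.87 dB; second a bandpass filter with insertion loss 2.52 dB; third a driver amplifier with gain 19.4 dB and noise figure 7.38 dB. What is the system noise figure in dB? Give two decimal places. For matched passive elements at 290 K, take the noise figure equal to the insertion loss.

Convert to linear (a loss of L dB is a gain of −L dB): F_i = 10^(NF_i/10), G_i = 10^(G_i,dB/10)
  Stage 1: F_1 = 10^(3.87/10) = 2.438, G_1 = 10^(−3.87/10) = 0.4102
  Stage 2: F_2 = 10^(2.52/10) = 1.786, G_2 = 10^(−2.52/10) = 0.5598
  Stage 3: F_3 = 10^(7.38/10) = 5.470, G_3 = 10^(19.4/10) = 87.10
Friis cascade:
  F = 2.438 + (1.786 − 1)/0.4102 + (5.470 − 1)/0.2296 = 23.82
NF = 10 log₁₀(23.82) = 13.77 dB

13.77 dB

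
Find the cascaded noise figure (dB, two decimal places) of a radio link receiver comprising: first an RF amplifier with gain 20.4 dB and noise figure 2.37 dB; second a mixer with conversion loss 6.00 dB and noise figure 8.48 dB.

2.51 dB

Convert to linear (a loss of L dB is a gain of −L dB): F_i = 10^(NF_i/10), G_i = 10^(G_i,dB/10)
  Stage 1: F_1 = 10^(2.37/10) = 1.726, G_1 = 10^(20.4/10) = 109.6
  Stage 2: F_2 = 10^(8.48/10) = 7.047, G_2 = 10^(−6.00/10) = 0.2512
Friis cascade:
  F = 1.726 + (7.047 − 1)/109.6 = 1.781
NF = 10 log₁₀(1.781) = 2.51 dB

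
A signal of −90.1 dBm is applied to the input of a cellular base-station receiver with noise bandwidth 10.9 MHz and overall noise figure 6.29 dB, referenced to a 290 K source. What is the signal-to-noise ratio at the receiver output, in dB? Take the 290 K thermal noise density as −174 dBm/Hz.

Noise floor: N = −174 + 10 log₁₀(B) + NF
10 log₁₀(1.09×10⁷) = 70.37 dB
N = −174 + 70.37 + 6.29 = −97.34 dBm
SNR = P_sig − N = −90.1 − (−97.34) = 7.24 dB → 7.2 dB

7.2 dB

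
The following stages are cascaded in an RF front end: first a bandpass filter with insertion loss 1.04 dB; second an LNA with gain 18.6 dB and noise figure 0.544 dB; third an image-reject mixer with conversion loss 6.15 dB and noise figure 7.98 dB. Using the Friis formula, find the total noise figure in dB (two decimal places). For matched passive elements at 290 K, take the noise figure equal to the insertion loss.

Convert to linear (a loss of L dB is a gain of −L dB): F_i = 10^(NF_i/10), G_i = 10^(G_i,dB/10)
  Stage 1: F_1 = 10^(1.04/10) = 1.271, G_1 = 10^(−1.04/10) = 0.7870
  Stage 2: F_2 = 10^(0.544/10) = 1.133, G_2 = 10^(18.6/10) = 72.44
  Stage 3: F_3 = 10^(7.98/10) = 6.281, G_3 = 10^(−6.15/10) = 0.2427
Friis cascade:
  F = 1.271 + (1.133 − 1)/0.7870 + (6.281 − 1)/57.02 = 1.533
NF = 10 log₁₀(1.533) = 1.85 dB

1.85 dB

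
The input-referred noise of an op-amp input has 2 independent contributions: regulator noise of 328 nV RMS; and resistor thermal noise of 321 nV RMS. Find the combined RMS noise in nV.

459 nV

Uncorrelated sources add in power (mean-square): V_tot = √(ΣV_i²)
V_tot = √[(3.28×10⁻⁷)² + (3.21×10⁻⁷)²] = 4.59×10⁻⁷ V = 459 nV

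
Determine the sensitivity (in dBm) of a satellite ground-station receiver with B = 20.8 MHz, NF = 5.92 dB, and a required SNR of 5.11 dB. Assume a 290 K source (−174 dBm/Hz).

−89.8 dBm

Sensitivity = −174 + 10 log₁₀(B) + NF + SNR_min
= −174 + 73.18 + 5.92 + 5.11
= −89.79 dBm → −89.8 dBm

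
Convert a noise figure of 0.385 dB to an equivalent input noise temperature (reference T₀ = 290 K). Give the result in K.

26.9 K

F = 10^(0.385/10) = 1.0927
T_e = (F − 1)·T₀ = (1.0927 − 1) × 290 = 26.9 K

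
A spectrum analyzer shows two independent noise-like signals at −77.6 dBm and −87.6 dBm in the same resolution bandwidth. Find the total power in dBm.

Convert to linear, add, convert back:
P₁ = 1.74×10⁻¹¹ W, P₂ = 1.74×10⁻¹² W
P_tot = 1.91×10⁻¹¹ W → 10 log₁₀(P_tot / 10⁻³) = −77.2 dBm

−77.2 dBm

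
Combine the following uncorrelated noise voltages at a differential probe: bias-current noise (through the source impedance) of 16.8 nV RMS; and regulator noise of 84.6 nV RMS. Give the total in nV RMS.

86.3 nV

Uncorrelated sources add in power (mean-square): V_tot = √(ΣV_i²)
V_tot = √[(1.68×10⁻⁸)² + (8.46×10⁻⁸)²] = 8.63×10⁻⁸ V = 86.3 nV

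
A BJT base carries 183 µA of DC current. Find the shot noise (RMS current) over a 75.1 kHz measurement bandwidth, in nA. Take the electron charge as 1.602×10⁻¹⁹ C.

2.10 nA

I_n = √(2qI·B)
2qI·B = 2 × 1.602×10⁻¹⁹ × 1.83×10⁻⁴ × 7.51×10⁴ = 4.40×10⁻¹⁸ A²
I_n = √(4.40×10⁻¹⁸) = 2.10×10⁻⁹ A = 2.10 nA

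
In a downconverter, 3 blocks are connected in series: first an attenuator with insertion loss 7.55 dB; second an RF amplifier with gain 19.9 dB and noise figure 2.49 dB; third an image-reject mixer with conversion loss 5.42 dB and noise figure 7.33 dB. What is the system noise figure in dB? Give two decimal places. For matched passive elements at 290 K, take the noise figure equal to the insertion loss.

10.15 dB

Convert to linear (a loss of L dB is a gain of −L dB): F_i = 10^(NF_i/10), G_i = 10^(G_i,dB/10)
  Stage 1: F_1 = 10^(7.55/10) = 5.689, G_1 = 10^(−7.55/10) = 0.1758
  Stage 2: F_2 = 10^(2.49/10) = 1.774, G_2 = 10^(19.9/10) = 97.72
  Stage 3: F_3 = 10^(7.33/10) = 5.408, G_3 = 10^(−5.42/10) = 0.2871
Friis cascade:
  F = 5.689 + (1.774 − 1)/0.1758 + (5.408 − 1)/17.18 = 10.35
NF = 10 log₁₀(10.35) = 10.15 dB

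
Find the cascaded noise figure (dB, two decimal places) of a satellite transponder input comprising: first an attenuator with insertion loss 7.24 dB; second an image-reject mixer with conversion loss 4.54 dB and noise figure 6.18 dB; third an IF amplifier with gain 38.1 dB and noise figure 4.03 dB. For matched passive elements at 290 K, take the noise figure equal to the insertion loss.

16.53 dB

Convert to linear (a loss of L dB is a gain of −L dB): F_i = 10^(NF_i/10), G_i = 10^(G_i,dB/10)
  Stage 1: F_1 = 10^(7.24/10) = 5.297, G_1 = 10^(−7.24/10) = 0.1888
  Stage 2: F_2 = 10^(6.18/10) = 4.150, G_2 = 10^(−4.54/10) = 0.3516
  Stage 3: F_3 = 10^(4.03/10) = 2.529, G_3 = 10^(38.1/10) = 6457
Friis cascade:
  F = 5.297 + (4.150 − 1)/0.1888 + (2.529 − 1)/0.06637 = 45.02
NF = 10 log₁₀(45.02) = 16.53 dB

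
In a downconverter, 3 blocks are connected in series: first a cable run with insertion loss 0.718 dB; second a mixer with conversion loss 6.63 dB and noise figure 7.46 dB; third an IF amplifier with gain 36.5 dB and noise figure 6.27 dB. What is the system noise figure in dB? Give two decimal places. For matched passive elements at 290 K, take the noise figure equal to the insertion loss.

Convert to linear (a loss of L dB is a gain of −L dB): F_i = 10^(NF_i/10), G_i = 10^(G_i,dB/10)
  Stage 1: F_1 = 10^(0.718/10) = 1.180, G_1 = 10^(−0.718/10) = 0.8476
  Stage 2: F_2 = 10^(7.46/10) = 5.572, G_2 = 10^(−6.63/10) = 0.2173
  Stage 3: F_3 = 10^(6.27/10) = 4.236, G_3 = 10^(36.5/10) = 4467
Friis cascade:
  F = 1.180 + (5.572 − 1)/0.8476 + (4.236 − 1)/0.1842 = 24.15
NF = 10 log₁₀(24.15) = 13.83 dB

13.83 dB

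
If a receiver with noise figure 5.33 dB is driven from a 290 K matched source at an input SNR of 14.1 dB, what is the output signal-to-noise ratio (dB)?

8.77 dB

By definition F = SNR_in/SNR_out, so in dB: SNR_out = SNR_in − NF
SNR_out = 14.1 − 5.33 = 8.77 dB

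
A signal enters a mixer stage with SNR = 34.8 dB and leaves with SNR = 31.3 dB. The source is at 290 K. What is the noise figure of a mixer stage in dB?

3.5 dB

NF (dB) = SNR_in(dB) − SNR_out(dB) when the source is at T₀
NF = 34.8 − 31.3 = 3.5 dB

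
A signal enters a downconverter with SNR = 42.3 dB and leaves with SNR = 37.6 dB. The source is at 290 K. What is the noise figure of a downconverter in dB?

4.7 dB

NF (dB) = SNR_in(dB) − SNR_out(dB) when the source is at T₀
NF = 42.3 − 37.6 = 4.7 dB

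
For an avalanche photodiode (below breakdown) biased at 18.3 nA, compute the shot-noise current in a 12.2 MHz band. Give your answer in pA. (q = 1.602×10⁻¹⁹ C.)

267 pA

I_n = √(2qI·B)
2qI·B = 2 × 1.602×10⁻¹⁹ × 1.83×10⁻⁸ × 1.22×10⁷ = 7.15×10⁻²⁰ A²
I_n = √(7.15×10⁻²⁰) = 2.67×10⁻¹⁰ A = 267 pA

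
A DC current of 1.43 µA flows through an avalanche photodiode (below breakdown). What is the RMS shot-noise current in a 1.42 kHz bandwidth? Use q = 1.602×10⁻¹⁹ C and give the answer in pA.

I_n = √(2qI·B)
2qI·B = 2 × 1.602×10⁻¹⁹ × 1.43×10⁻⁶ × 1.42×10³ = 6.51×10⁻²² A²
I_n = √(6.51×10⁻²²) = 2.55×10⁻¹¹ A = 25.5 pA

25.5 pA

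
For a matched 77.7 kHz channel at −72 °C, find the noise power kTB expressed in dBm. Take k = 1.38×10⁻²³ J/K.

T = −72 °C + 273.15 = 201.15 K
P_n = kTB = 1.38×10⁻²³ × 201.15 × 7.77×10⁴ = 2.16×10⁻¹⁶ W
In dBm: 10 log₁₀(2.16×10⁻¹⁶ / 10⁻³) = −126.7 dBm

−126.7 dBm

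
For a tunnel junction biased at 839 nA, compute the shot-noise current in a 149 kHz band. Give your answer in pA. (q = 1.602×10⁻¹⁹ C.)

I_n = √(2qI·B)
2qI·B = 2 × 1.602×10⁻¹⁹ × 8.39×10⁻⁷ × 1.49×10⁵ = 4.01×10⁻²⁰ A²
I_n = √(4.01×10⁻²⁰) = 2.00×10⁻¹⁰ A = 200 pA

200 pA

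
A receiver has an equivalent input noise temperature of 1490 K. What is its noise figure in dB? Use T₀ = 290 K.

F = 1 + T_e/T₀ = 1 + 1490/290 = 6.13793
NF = 10 log₁₀(6.13793) = 7.88 dB

7.88 dB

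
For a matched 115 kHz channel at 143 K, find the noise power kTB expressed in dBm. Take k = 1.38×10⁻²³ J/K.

−126.4 dBm

P_n = kTB = 1.38×10⁻²³ × 143 × 1.15×10⁵ = 2.27×10⁻¹⁶ W
In dBm: 10 log₁₀(2.27×10⁻¹⁶ / 10⁻³) = −126.4 dBm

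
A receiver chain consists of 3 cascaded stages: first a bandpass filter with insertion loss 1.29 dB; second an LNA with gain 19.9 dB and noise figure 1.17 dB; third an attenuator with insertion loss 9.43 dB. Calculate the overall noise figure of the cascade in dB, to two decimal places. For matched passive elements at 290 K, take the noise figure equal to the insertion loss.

Convert to linear (a loss of L dB is a gain of −L dB): F_i = 10^(NF_i/10), G_i = 10^(G_i,dB/10)
  Stage 1: F_1 = 10^(1.29/10) = 1.346, G_1 = 10^(−1.29/10) = 0.7430
  Stage 2: F_2 = 10^(1.17/10) = 1.309, G_2 = 10^(19.9/10) = 97.72
  Stage 3: F_3 = 10^(9.43/10) = 8.770, G_3 = 10^(−9.43/10) = 0.1140
Friis cascade:
  F = 1.346 + (1.309 − 1)/0.7430 + (8.770 − 1)/72.61 = 1.869
NF = 10 log₁₀(1.869) = 2.72 dB

2.72 dB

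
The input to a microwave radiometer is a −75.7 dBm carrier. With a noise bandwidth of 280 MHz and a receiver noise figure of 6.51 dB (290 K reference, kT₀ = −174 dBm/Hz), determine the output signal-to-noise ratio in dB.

7.3 dB

Noise floor: N = −174 + 10 log₁₀(B) + NF
10 log₁₀(2.80×10⁸) = 84.47 dB
N = −174 + 84.47 + 6.51 = −83.02 dBm
SNR = P_sig − N = −75.7 − (−83.02) = 7.32 dB → 7.3 dB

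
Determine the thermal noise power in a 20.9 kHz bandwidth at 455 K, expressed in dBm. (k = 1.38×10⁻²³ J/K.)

P_n = kTB = 1.38×10⁻²³ × 455 × 2.09×10⁴ = 1.31×10⁻¹⁶ W
In dBm: 10 log₁₀(1.31×10⁻¹⁶ / 10⁻³) = −128.8 dBm

−128.8 dBm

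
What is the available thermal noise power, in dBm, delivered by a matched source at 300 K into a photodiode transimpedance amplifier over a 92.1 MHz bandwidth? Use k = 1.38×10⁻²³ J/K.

−94.2 dBm

P_n = kTB = 1.38×10⁻²³ × 300 × 9.21×10⁷ = 3.81×10⁻¹³ W
In dBm: 10 log₁₀(3.81×10⁻¹³ / 10⁻³) = −94.2 dBm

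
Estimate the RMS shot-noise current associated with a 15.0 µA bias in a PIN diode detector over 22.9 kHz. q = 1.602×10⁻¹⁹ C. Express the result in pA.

332 pA

I_n = √(2qI·B)
2qI·B = 2 × 1.602×10⁻¹⁹ × 1.50×10⁻⁵ × 2.29×10⁴ = 1.10×10⁻¹⁹ A²
I_n = √(1.10×10⁻¹⁹) = 3.32×10⁻¹⁰ A = 332 pA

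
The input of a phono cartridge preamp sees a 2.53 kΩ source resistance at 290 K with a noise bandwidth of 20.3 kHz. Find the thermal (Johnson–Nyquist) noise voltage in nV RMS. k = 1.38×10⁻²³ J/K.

907 nV

V_n = √(4kTRB)
4kTRB = 4 × 1.38×10⁻²³ × 290 × 2.53×10³ × 2.03×10⁴ = 8.22×10⁻¹³ V²
V_n = √(8.22×10⁻¹³) = 9.07×10⁻⁷ V = 907 nV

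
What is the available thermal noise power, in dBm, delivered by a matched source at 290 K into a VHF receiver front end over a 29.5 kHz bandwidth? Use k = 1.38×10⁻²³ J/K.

−129.3 dBm

P_n = kTB = 1.38×10⁻²³ × 290 × 2.95×10⁴ = 1.18×10⁻¹⁶ W
In dBm: 10 log₁₀(1.18×10⁻¹⁶ / 10⁻³) = −129.3 dBm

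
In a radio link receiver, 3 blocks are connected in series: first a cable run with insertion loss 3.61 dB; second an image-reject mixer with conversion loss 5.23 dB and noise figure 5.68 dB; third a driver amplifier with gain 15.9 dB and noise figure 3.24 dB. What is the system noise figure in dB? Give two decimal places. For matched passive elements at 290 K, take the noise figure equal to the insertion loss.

Convert to linear (a loss of L dB is a gain of −L dB): F_i = 10^(NF_i/10), G_i = 10^(G_i,dB/10)
  Stage 1: F_1 = 10^(3.61/10) = 2.296, G_1 = 10^(−3.61/10) = 0.4355
  Stage 2: F_2 = 10^(5.68/10) = 3.698, G_2 = 10^(−5.23/10) = 0.2999
  Stage 3: F_3 = 10^(3.24/10) = 2.109, G_3 = 10^(15.9/10) = 38.90
Friis cascade:
  F = 2.296 + (3.698 − 1)/0.4355 + (2.109 − 1)/0.1306 = 16.98
NF = 10 log₁₀(16.98) = 12.30 dB

12.30 dB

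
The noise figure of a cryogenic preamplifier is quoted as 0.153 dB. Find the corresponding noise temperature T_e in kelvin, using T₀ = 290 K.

10.4 K

F = 10^(0.153/10) = 1.03586
T_e = (F − 1)·T₀ = (1.03586 − 1) × 290 = 10.4 K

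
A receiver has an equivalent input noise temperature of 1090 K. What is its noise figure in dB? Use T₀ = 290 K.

F = 1 + T_e/T₀ = 1 + 1090/290 = 4.75862
NF = 10 log₁₀(4.75862) = 6.77 dB

6.77 dB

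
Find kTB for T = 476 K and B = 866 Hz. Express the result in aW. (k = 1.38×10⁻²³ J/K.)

P_n = kTB = 1.38×10⁻²³ × 476 × 8.66×10² = 5.69×10⁻¹⁸ W = 5.69 aW

5.69 aW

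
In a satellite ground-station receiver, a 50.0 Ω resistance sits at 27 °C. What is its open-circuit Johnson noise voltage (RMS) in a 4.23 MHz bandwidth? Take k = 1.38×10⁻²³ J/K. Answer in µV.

T = 27 °C + 273.15 = 300.15 K
V_n = √(4kTRB)
4kTRB = 4 × 1.38×10⁻²³ × 300.15 × 5.00×10¹ × 4.23×10⁶ = 3.50×10⁻¹² V²
V_n = √(3.50×10⁻¹²) = 1.87×10⁻⁶ V = 1.87 µV

1.87 µV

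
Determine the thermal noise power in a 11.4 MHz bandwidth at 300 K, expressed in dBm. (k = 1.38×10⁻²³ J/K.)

P_n = kTB = 1.38×10⁻²³ × 300 × 1.14×10⁷ = 4.72×10⁻¹⁴ W
In dBm: 10 log₁₀(4.72×10⁻¹⁴ / 10⁻³) = −103.3 dBm

−103.3 dBm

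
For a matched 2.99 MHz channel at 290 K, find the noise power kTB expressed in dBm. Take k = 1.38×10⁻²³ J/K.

P_n = kTB = 1.38×10⁻²³ × 290 × 2.99×10⁶ = 1.20×10⁻¹⁴ W
In dBm: 10 log₁₀(1.20×10⁻¹⁴ / 10⁻³) = −109.2 dBm

−109.2 dBm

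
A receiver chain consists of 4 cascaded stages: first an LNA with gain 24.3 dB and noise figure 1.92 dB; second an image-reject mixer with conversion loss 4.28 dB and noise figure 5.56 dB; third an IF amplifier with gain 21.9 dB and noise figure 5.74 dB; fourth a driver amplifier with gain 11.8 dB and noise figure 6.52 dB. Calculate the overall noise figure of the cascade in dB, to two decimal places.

Convert to linear (a loss of L dB is a gain of −L dB): F_i = 10^(NF_i/10), G_i = 10^(G_i,dB/10)
  Stage 1: F_1 = 10^(1.92/10) = 1.556, G_1 = 10^(24.3/10) = 269.2
  Stage 2: F_2 = 10^(5.56/10) = 3.597, G_2 = 10^(−4.28/10) = 0.3733
  Stage 3: F_3 = 10^(5.74/10) = 3.750, G_3 = 10^(21.9/10) = 154.9
  Stage 4: F_4 = 10^(6.52/10) = 4.487, G_4 = 10^(11.8/10) = 15.14
Friis cascade:
  F = 1.556 + (3.597 − 1)/269.2 + (3.750 − 1)/100.5 + (4.487 − 1)/1.556×10⁴ = 1.593
NF = 10 log₁₀(1.593) = 2.02 dB

2.02 dB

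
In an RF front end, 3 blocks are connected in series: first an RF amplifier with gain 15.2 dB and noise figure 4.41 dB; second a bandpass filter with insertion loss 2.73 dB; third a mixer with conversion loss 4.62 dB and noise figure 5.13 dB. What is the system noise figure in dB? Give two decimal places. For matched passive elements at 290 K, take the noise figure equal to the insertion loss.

Convert to linear (a loss of L dB is a gain of −L dB): F_i = 10^(NF_i/10), G_i = 10^(G_i,dB/10)
  Stage 1: F_1 = 10^(4.41/10) = 2.761, G_1 = 10^(15.2/10) = 33.11
  Stage 2: F_2 = 10^(2.73/10) = 1.875, G_2 = 10^(−2.73/10) = 0.5333
  Stage 3: F_3 = 10^(5.13/10) = 3.258, G_3 = 10^(−4.62/10) = 0.3451
Friis cascade:
  F = 2.761 + (1.875 − 1)/33.11 + (3.258 − 1)/17.66 = 2.915
NF = 10 log₁₀(2.915) = 4.65 dB

4.65 dB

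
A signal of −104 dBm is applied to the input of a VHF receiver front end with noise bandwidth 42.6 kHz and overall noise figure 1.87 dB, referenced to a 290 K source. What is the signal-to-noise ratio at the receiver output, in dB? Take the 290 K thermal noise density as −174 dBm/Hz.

21.8 dB

Noise floor: N = −174 + 10 log₁₀(B) + NF
10 log₁₀(4.26×10⁴) = 46.29 dB
N = −174 + 46.29 + 1.87 = −125.84 dBm
SNR = P_sig − N = −104 − (−125.84) = 21.84 dB → 21.8 dB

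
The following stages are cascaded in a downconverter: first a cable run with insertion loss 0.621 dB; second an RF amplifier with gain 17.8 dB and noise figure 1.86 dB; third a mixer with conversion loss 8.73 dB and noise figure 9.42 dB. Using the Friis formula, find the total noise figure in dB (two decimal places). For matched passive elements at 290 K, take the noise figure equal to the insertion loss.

Convert to linear (a loss of L dB is a gain of −L dB): F_i = 10^(NF_i/10), G_i = 10^(G_i,dB/10)
  Stage 1: F_1 = 10^(0.621/10) = 1.154, G_1 = 10^(−0.621/10) = 0.8668
  Stage 2: F_2 = 10^(1.86/10) = 1.535, G_2 = 10^(17.8/10) = 60.26
  Stage 3: F_3 = 10^(9.42/10) = 8.750, G_3 = 10^(−8.73/10) = 0.1340
Friis cascade:
  F = 1.154 + (1.535 − 1)/0.8668 + (8.750 − 1)/52.23 = 1.919
NF = 10 log₁₀(1.919) = 2.83 dB

2.83 dB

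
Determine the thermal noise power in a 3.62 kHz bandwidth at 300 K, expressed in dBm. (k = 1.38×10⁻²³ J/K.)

−138.2 dBm

P_n = kTB = 1.38×10⁻²³ × 300 × 3.62×10³ = 1.50×10⁻¹⁷ W
In dBm: 10 log₁₀(1.50×10⁻¹⁷ / 10⁻³) = −138.2 dBm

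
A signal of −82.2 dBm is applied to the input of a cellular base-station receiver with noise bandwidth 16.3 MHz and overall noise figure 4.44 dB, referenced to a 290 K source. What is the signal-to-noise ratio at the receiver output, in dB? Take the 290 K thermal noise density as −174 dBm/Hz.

Noise floor: N = −174 + 10 log₁₀(B) + NF
10 log₁₀(1.63×10⁷) = 72.12 dB
N = −174 + 72.12 + 4.44 = −97.44 dBm
SNR = P_sig − N = −82.2 − (−97.44) = 15.24 dB → 15.2 dB

15.2 dB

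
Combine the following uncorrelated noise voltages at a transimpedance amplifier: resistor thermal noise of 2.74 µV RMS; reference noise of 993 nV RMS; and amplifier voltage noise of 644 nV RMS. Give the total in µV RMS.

Uncorrelated sources add in power (mean-square): V_tot = √(ΣV_i²)
V_tot = √[(2.74×10⁻⁶)² + (9.93×10⁻⁷)² + (6.44×10⁻⁷)²] = 2.98×10⁻⁶ V = 2.98 µV

2.98 µV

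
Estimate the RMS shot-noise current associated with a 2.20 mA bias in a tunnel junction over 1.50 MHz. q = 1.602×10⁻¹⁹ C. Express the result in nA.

I_n = √(2qI·B)
2qI·B = 2 × 1.602×10⁻¹⁹ × 2.20×10⁻³ × 1.50×10⁶ = 1.06×10⁻¹⁵ A²
I_n = √(1.06×10⁻¹⁵) = 3.25×10⁻⁸ A = 32.5 nA

32.5 nA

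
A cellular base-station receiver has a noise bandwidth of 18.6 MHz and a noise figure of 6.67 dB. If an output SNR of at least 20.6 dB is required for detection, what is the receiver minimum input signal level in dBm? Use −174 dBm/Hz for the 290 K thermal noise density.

−74.0 dBm

Sensitivity = −174 + 10 log₁₀(B) + NF + SNR_min
= −174 + 72.7 + 6.67 + 20.6
= −74.03 dBm → −74.0 dBm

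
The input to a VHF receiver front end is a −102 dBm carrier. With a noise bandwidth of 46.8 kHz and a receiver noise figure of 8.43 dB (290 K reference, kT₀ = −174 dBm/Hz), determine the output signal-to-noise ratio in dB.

16.9 dB

Noise floor: N = −174 + 10 log₁₀(B) + NF
10 log₁₀(4.68×10⁴) = 46.7 dB
N = −174 + 46.7 + 8.43 = −118.87 dBm
SNR = P_sig − N = −102 − (−118.87) = 16.87 dB → 16.9 dB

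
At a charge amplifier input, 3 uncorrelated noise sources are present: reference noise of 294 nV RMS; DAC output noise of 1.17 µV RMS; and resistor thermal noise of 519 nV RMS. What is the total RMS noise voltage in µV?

Uncorrelated sources add in power (mean-square): V_tot = √(ΣV_i²)
V_tot = √[(2.94×10⁻⁷)² + (1.17×10⁻⁶)² + (5.19×10⁻⁷)²] = 1.31×10⁻⁶ V = 1.31 µV

1.31 µV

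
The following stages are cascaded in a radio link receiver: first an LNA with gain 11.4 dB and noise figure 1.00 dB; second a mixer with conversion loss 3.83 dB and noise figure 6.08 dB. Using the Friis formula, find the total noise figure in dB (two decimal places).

1.70 dB

Convert to linear (a loss of L dB is a gain of −L dB): F_i = 10^(NF_i/10), G_i = 10^(G_i,dB/10)
  Stage 1: F_1 = 10^(1.00/10) = 1.259, G_1 = 10^(11.4/10) = 13.80
  Stage 2: F_2 = 10^(6.08/10) = 4.055, G_2 = 10^(−3.83/10) = 0.4140
Friis cascade:
  F = 1.259 + (4.055 − 1)/13.80 = 1.480
NF = 10 log₁₀(1.480) = 1.70 dB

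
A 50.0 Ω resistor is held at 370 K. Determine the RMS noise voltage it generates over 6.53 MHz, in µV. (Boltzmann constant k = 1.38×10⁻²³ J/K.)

V_n = √(4kTRB)
4kTRB = 4 × 1.38×10⁻²³ × 370 × 5.00×10¹ × 6.53×10⁶ = 6.67×10⁻¹² V²
V_n = √(6.67×10⁻¹²) = 2.58×10⁻⁶ V = 2.58 µV

2.58 µV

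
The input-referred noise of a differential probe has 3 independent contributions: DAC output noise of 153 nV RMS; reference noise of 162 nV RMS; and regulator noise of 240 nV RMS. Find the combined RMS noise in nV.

Uncorrelated sources add in power (mean-square): V_tot = √(ΣV_i²)
V_tot = √[(1.53×10⁻⁷)² + (1.62×10⁻⁷)² + (2.40×10⁻⁷)²] = 3.27×10⁻⁷ V = 327 nV

327 nV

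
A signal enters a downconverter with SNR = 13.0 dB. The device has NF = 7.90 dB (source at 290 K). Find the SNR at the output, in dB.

By definition F = SNR_in/SNR_out, so in dB: SNR_out = SNR_in − NF
SNR_out = 13.0 − 7.90 = 5.10 dB

5.10 dB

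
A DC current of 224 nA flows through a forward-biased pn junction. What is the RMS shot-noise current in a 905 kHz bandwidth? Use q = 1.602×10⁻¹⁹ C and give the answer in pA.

I_n = √(2qI·B)
2qI·B = 2 × 1.602×10⁻¹⁹ × 2.24×10⁻⁷ × 9.05×10⁵ = 6.50×10⁻²⁰ A²
I_n = √(6.50×10⁻²⁰) = 2.55×10⁻¹⁰ A = 255 pA

255 pA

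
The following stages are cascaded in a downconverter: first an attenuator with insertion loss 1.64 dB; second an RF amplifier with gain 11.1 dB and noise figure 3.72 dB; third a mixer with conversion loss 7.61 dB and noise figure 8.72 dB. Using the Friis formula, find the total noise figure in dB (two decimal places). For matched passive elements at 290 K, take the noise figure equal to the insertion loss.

Convert to linear (a loss of L dB is a gain of −L dB): F_i = 10^(NF_i/10), G_i = 10^(G_i,dB/10)
  Stage 1: F_1 = 10^(1.64/10) = 1.459, G_1 = 10^(−1.64/10) = 0.6855
  Stage 2: F_2 = 10^(3.72/10) = 2.355, G_2 = 10^(11.1/10) = 12.88
  Stage 3: F_3 = 10^(8.72/10) = 7.447, G_3 = 10^(−7.61/10) = 0.1734
Friis cascade:
  F = 1.459 + (2.355 − 1)/0.6855 + (7.447 − 1)/8.831 = 4.166
NF = 10 log₁₀(4.166) = 6.20 dB

6.20 dB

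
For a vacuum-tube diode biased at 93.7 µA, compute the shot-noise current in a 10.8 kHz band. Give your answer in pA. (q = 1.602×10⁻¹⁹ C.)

569 pA

I_n = √(2qI·B)
2qI·B = 2 × 1.602×10⁻¹⁹ × 9.37×10⁻⁵ × 1.08×10⁴ = 3.24×10⁻¹⁹ A²
I_n = √(3.24×10⁻¹⁹) = 5.69×10⁻¹⁰ A = 569 pA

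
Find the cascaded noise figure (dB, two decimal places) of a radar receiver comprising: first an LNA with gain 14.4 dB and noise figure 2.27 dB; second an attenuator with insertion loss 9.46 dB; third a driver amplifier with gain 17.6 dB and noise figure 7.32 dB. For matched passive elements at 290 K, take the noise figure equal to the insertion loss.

5.29 dB

Convert to linear (a loss of L dB is a gain of −L dB): F_i = 10^(NF_i/10), G_i = 10^(G_i,dB/10)
  Stage 1: F_1 = 10^(2.27/10) = 1.687, G_1 = 10^(14.4/10) = 27.54
  Stage 2: F_2 = 10^(9.46/10) = 8.831, G_2 = 10^(−9.46/10) = 0.1132
  Stage 3: F_3 = 10^(7.32/10) = 5.395, G_3 = 10^(17.6/10) = 57.54
Friis cascade:
  F = 1.687 + (8.831 − 1)/27.54 + (5.395 − 1)/3.119 = 3.380
NF = 10 log₁₀(3.380) = 5.29 dB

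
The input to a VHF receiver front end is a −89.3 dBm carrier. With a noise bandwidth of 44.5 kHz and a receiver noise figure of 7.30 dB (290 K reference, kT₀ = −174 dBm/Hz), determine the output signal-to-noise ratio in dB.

30.9 dB

Noise floor: N = −174 + 10 log₁₀(B) + NF
10 log₁₀(4.45×10⁴) = 46.48 dB
N = −174 + 46.48 + 7.30 = −120.22 dBm
SNR = P_sig − N = −89.3 − (−120.22) = 30.92 dB → 30.9 dB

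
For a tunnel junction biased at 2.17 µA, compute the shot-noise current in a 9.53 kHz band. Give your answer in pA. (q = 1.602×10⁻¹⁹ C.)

81.4 pA

I_n = √(2qI·B)
2qI·B = 2 × 1.602×10⁻¹⁹ × 2.17×10⁻⁶ × 9.53×10³ = 6.63×10⁻²¹ A²
I_n = √(6.63×10⁻²¹) = 8.14×10⁻¹¹ A = 81.4 pA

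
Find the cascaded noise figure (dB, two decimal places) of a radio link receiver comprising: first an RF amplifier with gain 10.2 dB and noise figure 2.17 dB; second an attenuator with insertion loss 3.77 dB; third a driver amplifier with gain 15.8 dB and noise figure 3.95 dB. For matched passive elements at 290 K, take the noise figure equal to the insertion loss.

Convert to linear (a loss of L dB is a gain of −L dB): F_i = 10^(NF_i/10), G_i = 10^(G_i,dB/10)
  Stage 1: F_1 = 10^(2.17/10) = 1.648, G_1 = 10^(10.2/10) = 10.47
  Stage 2: F_2 = 10^(3.77/10) = 2.382, G_2 = 10^(−3.77/10) = 0.4198
  Stage 3: F_3 = 10^(3.95/10) = 2.483, G_3 = 10^(15.8/10) = 38.02
Friis cascade:
  F = 1.648 + (2.382 − 1)/10.47 + (2.483 − 1)/4.395 = 2.118
NF = 10 log₁₀(2.118) = 3.26 dB

3.26 dB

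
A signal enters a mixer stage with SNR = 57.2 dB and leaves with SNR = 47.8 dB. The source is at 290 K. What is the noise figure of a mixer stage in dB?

9.4 dB

NF (dB) = SNR_in(dB) − SNR_out(dB) when the source is at T₀
NF = 57.2 − 47.8 = 9.4 dB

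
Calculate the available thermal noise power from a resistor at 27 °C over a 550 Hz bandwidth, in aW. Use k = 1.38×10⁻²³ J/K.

2.28 aW

T = 27 °C + 273.15 = 300.15 K
P_n = kTB = 1.38×10⁻²³ × 300.15 × 5.50×10² = 2.28×10⁻¹⁸ W = 2.28 aW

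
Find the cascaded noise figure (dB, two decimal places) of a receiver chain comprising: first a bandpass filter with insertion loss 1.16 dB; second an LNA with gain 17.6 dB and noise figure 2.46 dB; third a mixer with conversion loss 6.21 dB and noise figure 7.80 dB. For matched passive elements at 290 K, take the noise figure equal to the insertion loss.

3.83 dB

Convert to linear (a loss of L dB is a gain of −L dB): F_i = 10^(NF_i/10), G_i = 10^(G_i,dB/10)
  Stage 1: F_1 = 10^(1.16/10) = 1.306, G_1 = 10^(−1.16/10) = 0.7656
  Stage 2: F_2 = 10^(2.46/10) = 1.762, G_2 = 10^(17.6/10) = 57.54
  Stage 3: F_3 = 10^(7.80/10) = 6.026, G_3 = 10^(−6.21/10) = 0.2393
Friis cascade:
  F = 1.306 + (1.762 − 1)/0.7656 + (6.026 − 1)/44.06 = 2.416
NF = 10 log₁₀(2.416) = 3.83 dB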